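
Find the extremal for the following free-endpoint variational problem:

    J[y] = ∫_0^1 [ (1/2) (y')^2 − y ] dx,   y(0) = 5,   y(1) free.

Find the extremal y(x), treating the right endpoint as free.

The Lagrangian L = (1/2) (y')^2 − y gives
    ∂L/∂y = −1,   ∂L/∂y' = y'.
Euler-Lagrange: d/dx(y') − (−1) = 0, i.e. y'' + 1 = 0, so
    y(x) = −(1/2) x^2 + C1 x + C2.
Fixed left endpoint y(0) = 5 ⇒ C2 = 5.
The right endpoint x = 1 is free, so the natural (transversality) condition is ∂L/∂y' |_{x=1} = 0, i.e. y'(1) = 0.
Compute y'(x) = −1 x + C1, so y'(1) = −1 + C1 = 0 ⇒ C1 = 1.
Therefore the extremal is
    y(x) = −x^2/2 + x + 5.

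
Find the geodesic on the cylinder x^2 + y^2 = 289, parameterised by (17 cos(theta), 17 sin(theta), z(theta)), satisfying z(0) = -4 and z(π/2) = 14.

Parameterise the cylinder of radius R = 17 as
    r(θ) = (17 cos θ, 17 sin θ, z(θ)).
The arc-length element is
    ds = sqrt(289 + (dz/dθ)^2) dθ,
so the Lagrangian is L = sqrt(289 + z'^2).
L depends on z' only, not on z or θ, so ∂L/∂z = 0 and
    ∂L/∂z' = z' / sqrt(289 + z'^2).
The Euler-Lagrange equation gives
    d/dθ( z' / sqrt(289 + z'^2) ) = 0,
so z' is constant. Integrating once:
    z(θ) = a θ + b,
a helix on the cylinder (a straight line when the cylinder is unrolled). The constants a, b are determined by the endpoint conditions.
With endpoint conditions z(0) = -4 and z(π/2) = 14: from z(0) = b we get b = -4, and a·π/2 + -4 = 14 gives a = 36/π, so
    z(θ) = (36/π) θ − 4.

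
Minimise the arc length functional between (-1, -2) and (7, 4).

Arc-length functional: J[y] = ∫ sqrt(1 + (y')^2) dx.
Lagrangian L = sqrt(1 + (y')^2) has no explicit y dependence, so ∂L/∂y = 0 and the Euler-Lagrange equation gives
    d/dx( y' / sqrt(1 + (y')^2) ) = 0  ⇒  y' / sqrt(1 + (y')^2) = const.
Hence y' is constant, so y(x) is affine.
Fitting the endpoints (-1, -2) and (7, 4):
    slope m = (4 − (-2)) / (7 − (-1)) = 3/4,
    intercept c = (-2) − m·(-1) = -5/4.
Extremal: y(x) = (3/4) x - 5/4.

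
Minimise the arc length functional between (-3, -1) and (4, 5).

Arc-length functional: J[y] = ∫ sqrt(1 + (y')^2) dx.
Lagrangian L = sqrt(1 + (y')^2) has no explicit y dependence, so ∂L/∂y = 0 and the Euler-Lagrange equation gives
    d/dx( y' / sqrt(1 + (y')^2) ) = 0  ⇒  y' / sqrt(1 + (y')^2) = const.
Hence y' is constant, so y(x) is affine.
Fitting the endpoints (-3, -1) and (4, 5):
    slope m = (5 − (-1)) / (4 − (-3)) = 6/7,
    intercept c = (-1) − m·(-3) = 11/7.
Extremal: y(x) = (6/7) x + 11/7.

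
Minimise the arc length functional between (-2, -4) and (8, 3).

Arc-length functional: J[y] = ∫ sqrt(1 + (y')^2) dx.
Lagrangian L = sqrt(1 + (y')^2) has no explicit y dependence, so ∂L/∂y = 0 and the Euler-Lagrange equation gives
    d/dx( y' / sqrt(1 + (y')^2) ) = 0  ⇒  y' / sqrt(1 + (y')^2) = const.
Hence y' is constant, so y(x) is affine.
Fitting the endpoints (-2, -4) and (8, 3):
    slope m = (3 − (-4)) / (8 − (-2)) = 7/10,
    intercept c = (-4) − m·(-2) = -13/5.
Extremal: y(x) = (7/10) x - 13/5.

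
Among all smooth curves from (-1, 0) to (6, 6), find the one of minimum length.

Arc-length functional: J[y] = ∫ sqrt(1 + (y')^2) dx.
Lagrangian L = sqrt(1 + (y')^2) has no explicit y dependence, so ∂L/∂y = 0 and the Euler-Lagrange equation gives
    d/dx( y' / sqrt(1 + (y')^2) ) = 0  ⇒  y' / sqrt(1 + (y')^2) = const.
Hence y' is constant, so y(x) is affine.
Fitting the endpoints (-1, 0) and (6, 6):
    slope m = (6 − 0) / (6 − (-1)) = 6/7,
    intercept c = 0 − m·(-1) = 6/7.
Extremal: y(x) = (6/7) x + 6/7.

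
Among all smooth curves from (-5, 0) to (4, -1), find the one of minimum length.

Arc-length functional: J[y] = ∫ sqrt(1 + (y')^2) dx.
Lagrangian L = sqrt(1 + (y')^2) has no explicit y dependence, so ∂L/∂y = 0 and the Euler-Lagrange equation gives
    d/dx( y' / sqrt(1 + (y')^2) ) = 0  ⇒  y' / sqrt(1 + (y')^2) = const.
Hence y' is constant, so y(x) is affine.
Fitting the endpoints (-5, 0) and (4, -1):
    slope m = ((-1) − 0) / (4 − (-5)) = -1/9,
    intercept c = 0 − m·(-5) = -5/9.
Extremal: y(x) = (-1/9) x - 5/9.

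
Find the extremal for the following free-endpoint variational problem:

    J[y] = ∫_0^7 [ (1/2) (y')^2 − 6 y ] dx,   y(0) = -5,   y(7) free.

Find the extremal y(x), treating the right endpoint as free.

The Lagrangian L = (1/2) (y')^2 − 6 y gives
    ∂L/∂y = −6,   ∂L/∂y' = y'.
Euler-Lagrange: d/dx(y') − (−6) = 0, i.e. y'' + 6 = 0, so
    y(x) = −(6/2) x^2 + C1 x + C2.
Fixed left endpoint y(0) = -5 ⇒ C2 = -5.
The right endpoint x = 7 is free, so the natural (transversality) condition is ∂L/∂y' |_{x=7} = 0, i.e. y'(7) = 0.
Compute y'(x) = −6 x + C1, so y'(7) = −42 + C1 = 0 ⇒ C1 = 42.
Therefore the extremal is
    y(x) = −3 x^2 + 42 x − 5.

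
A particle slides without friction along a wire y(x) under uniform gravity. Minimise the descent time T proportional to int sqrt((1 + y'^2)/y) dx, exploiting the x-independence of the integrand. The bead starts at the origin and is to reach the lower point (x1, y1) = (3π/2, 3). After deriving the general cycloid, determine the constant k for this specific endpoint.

The Lagrangian L = sqrt((1 + y'^2) / y) has no explicit x dependence, so the Beltrami identity applies:
    L − y' ∂L/∂y' = C.
Compute ∂L/∂y' = y' / sqrt(y (1 + y'^2)).
Substitute:
    sqrt((1 + y'^2)/y) − y'·y' / sqrt(y (1 + y'^2))
    = (1 + y'^2) / sqrt(y (1 + y'^2)) − y'^2 / sqrt(y (1 + y'^2))
    = 1 / sqrt(y (1 + y'^2)) = C.
Squaring and rearranging gives the first integral
    y (1 + y'^2) = 1/C^2 =: k   (constant).
Solving this first-order ODE by the substitution
    y = (k/2)(1 − cos θ)
yields the cycloid parameterisation
    x(θ) = (k/2)(θ − sin θ),   y(θ) = (k/2)(1 − cos θ).
The constant k is fixed by the endpoint condition.
Now fit the given lower endpoint (x1, y1) = (3π/2, 3). At the bottom of the first arch (θ = π), the parametric equations give
    y(π) = (k/2)(1 − cos π) = k,
    x(π) = (k/2)(π − sin π) = kπ/2.
Matching y(π) = 3 gives k = 3, consistent with x(π) = 3π/2. Therefore the specific cycloid is
    x(θ) = (3/2)(θ − sin θ),   y(θ) = (3/2)(1 − cos θ).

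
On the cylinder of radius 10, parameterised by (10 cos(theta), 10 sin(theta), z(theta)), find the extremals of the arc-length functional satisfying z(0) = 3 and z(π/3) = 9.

Parameterise the cylinder of radius R = 10 as
    r(θ) = (10 cos θ, 10 sin θ, z(θ)).
The arc-length element is
    ds = sqrt(100 + (dz/dθ)^2) dθ,
so the Lagrangian is L = sqrt(100 + z'^2).
L depends on z' only, not on z or θ, so ∂L/∂z = 0 and
    ∂L/∂z' = z' / sqrt(100 + z'^2).
The Euler-Lagrange equation gives
    d/dθ( z' / sqrt(100 + z'^2) ) = 0,
so z' is constant. Integrating once:
    z(θ) = a θ + b,
a helix on the cylinder (a straight line when the cylinder is unrolled). The constants a, b are determined by the endpoint conditions.
With endpoint conditions z(0) = 3 and z(π/3) = 9: from z(0) = b we get b = 3, and a·π/3 + 3 = 9 gives a = 18/π, so
    z(θ) = (18/π) θ + 3.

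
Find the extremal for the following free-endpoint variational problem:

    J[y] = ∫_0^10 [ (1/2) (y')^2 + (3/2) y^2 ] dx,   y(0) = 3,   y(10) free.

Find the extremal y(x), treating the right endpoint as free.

The Lagrangian L = (1/2) (y')^2 + (3/2) y^2 gives
    ∂L/∂y = 3 y,   ∂L/∂y' = y'.
Euler-Lagrange: y'' − 3 y = 0.
With k = sqrt(3), the general solution is
    y(x) = A cosh(sqrt(3) x) + B sinh(sqrt(3) x).
Fixed left endpoint y(0) = 3 ⇒ A = 3.
The right endpoint x = 10 is free, so the natural (transversality) condition is ∂L/∂y' |_{x=10} = 0, i.e. y'(10) = 0.
Compute y'(x) = A k sinh(k x) + B k cosh(k x), so
    y'(10) = A k sinh(k·10) + B k cosh(k·10) = 0
    ⇒ B = −A tanh(k·10) = − 3 tanh(sqrt(3)·10).
Therefore the extremal is
    y(x) = 3 cosh(sqrt(3) x) − 3 tanh(sqrt(3)·10) sinh(sqrt(3) x).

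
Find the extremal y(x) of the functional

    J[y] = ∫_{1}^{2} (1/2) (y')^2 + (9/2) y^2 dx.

The Lagrangian is L = (1/2) (y')^2 + (9/2) y^2.
Compute ∂L/∂y = 9y, ∂L/∂y' = y'.
The Euler-Lagrange equation d/dx(∂L/∂y') − ∂L/∂y = 0 reduces to
    y'' − 9 y = 0.
Its general solution is
    y(x) = A e^(3x) + B e^(−3x),
with A, B fixed by the endpoint conditions.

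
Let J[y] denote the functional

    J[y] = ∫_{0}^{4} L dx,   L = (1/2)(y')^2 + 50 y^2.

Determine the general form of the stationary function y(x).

The Lagrangian is L = (1/2)(y')^2 + 50 y^2.
∂L/∂y = 100y.
∂L/∂y' = y'.
The Euler-Lagrange equation d/dx(∂L/∂y') − ∂L/∂y = 0 becomes:
    y'' - 100 y = 0
General solution: y(x) = A e^(10x) + B e^(-10x), where A and B are arbitrary constants fixed by the endpoint conditions.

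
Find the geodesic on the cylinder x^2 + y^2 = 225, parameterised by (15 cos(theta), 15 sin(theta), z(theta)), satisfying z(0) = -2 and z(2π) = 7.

Parameterise the cylinder of radius R = 15 as
    r(θ) = (15 cos θ, 15 sin θ, z(θ)).
The arc-length element is
    ds = sqrt(225 + (dz/dθ)^2) dθ,
so the Lagrangian is L = sqrt(225 + z'^2).
L depends on z' only, not on z or θ, so ∂L/∂z = 0 and
    ∂L/∂z' = z' / sqrt(225 + z'^2).
The Euler-Lagrange equation gives
    d/dθ( z' / sqrt(225 + z'^2) ) = 0,
so z' is constant. Integrating once:
    z(θ) = a θ + b,
a helix on the cylinder (a straight line when the cylinder is unrolled). The constants a, b are determined by the endpoint conditions.
With endpoint conditions z(0) = -2 and z(2π) = 7: from z(0) = b we get b = -2, and a·2π + -2 = 7 gives a = 9/(2π), so
    z(θ) = (9/(2π)) θ − 2.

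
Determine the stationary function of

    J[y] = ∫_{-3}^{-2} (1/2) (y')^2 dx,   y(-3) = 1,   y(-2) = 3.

The Lagrangian is L = (1/2) (y')^2.
Compute ∂L/∂y = 0, ∂L/∂y' = y'.
The Euler-Lagrange equation d/dx(∂L/∂y') − ∂L/∂y = 0 reduces to
    y'' = 0.
Its general solution is
    y(x) = A x + B,
with A, B fixed by the endpoint conditions.
Applying the endpoint conditions y(-3) = 1 and y(-2) = 3: solve A·-3 + B = 1 and A·-2 + B = 3. Subtracting gives A(-2 − -3) = 3 − 1, so A = 2, and B = 1 − A·-3 = 7. Therefore
    y(x) = 2 x + 7.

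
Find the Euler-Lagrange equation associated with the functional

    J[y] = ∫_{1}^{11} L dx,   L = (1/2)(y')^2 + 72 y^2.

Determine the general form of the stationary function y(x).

The Lagrangian is L = (1/2)(y')^2 + 72 y^2.
∂L/∂y = 144y.
∂L/∂y' = y'.
The Euler-Lagrange equation d/dx(∂L/∂y') − ∂L/∂y = 0 becomes:
    y'' - 144 y = 0
General solution: y(x) = A e^(12x) + B e^(-12x), where A and B are arbitrary constants fixed by the endpoint conditions.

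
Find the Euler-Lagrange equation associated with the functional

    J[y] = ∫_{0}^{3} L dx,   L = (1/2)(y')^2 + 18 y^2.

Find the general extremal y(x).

The Lagrangian is L = (1/2)(y')^2 + 18 y^2.
∂L/∂y = 36y.
∂L/∂y' = y'.
The Euler-Lagrange equation d/dx(∂L/∂y') − ∂L/∂y = 0 becomes:
    y'' - 36 y = 0
General solution: y(x) = A e^(6x) + B e^(-6x), where A and B are arbitrary constants fixed by the endpoint conditions.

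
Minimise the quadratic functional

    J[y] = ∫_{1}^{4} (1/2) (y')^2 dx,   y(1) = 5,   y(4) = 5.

The Lagrangian is L = (1/2) (y')^2.
Compute ∂L/∂y = 0, ∂L/∂y' = y'.
The Euler-Lagrange equation d/dx(∂L/∂y') − ∂L/∂y = 0 reduces to
    y'' = 0.
Its general solution is
    y(x) = A x + B,
with A, B fixed by the endpoint conditions.
Applying the endpoint conditions y(1) = 5 and y(4) = 5: solve A·1 + B = 5 and A·4 + B = 5. Subtracting gives A(4 − 1) = 5 − 5, so A = 0, and B = 5 − A·1 = 5. Therefore
    y(x) = 5.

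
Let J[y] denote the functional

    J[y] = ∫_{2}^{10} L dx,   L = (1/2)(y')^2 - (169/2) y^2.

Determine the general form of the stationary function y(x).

The Lagrangian is L = (1/2)(y')^2 - (169/2) y^2.
∂L/∂y = -169y.
∂L/∂y' = y'.
The Euler-Lagrange equation d/dx(∂L/∂y') − ∂L/∂y = 0 becomes:
    y'' + 169 y = 0
General solution: y(x) = A sin(13x) + B cos(13x), where A and B are arbitrary constants fixed by the endpoint conditions.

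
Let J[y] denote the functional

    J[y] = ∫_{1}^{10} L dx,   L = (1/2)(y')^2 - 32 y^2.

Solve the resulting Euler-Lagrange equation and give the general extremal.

The Lagrangian is L = (1/2)(y')^2 - 32 y^2.
∂L/∂y = -64y.
∂L/∂y' = y'.
The Euler-Lagrange equation d/dx(∂L/∂y') − ∂L/∂y = 0 becomes:
    y'' + 64 y = 0
General solution: y(x) = A sin(8x) + B cos(8x), where A and B are arbitrary constants fixed by the endpoint conditions.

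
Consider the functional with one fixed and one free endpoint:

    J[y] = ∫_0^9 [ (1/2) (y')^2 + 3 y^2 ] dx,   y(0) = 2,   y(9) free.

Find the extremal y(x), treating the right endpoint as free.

The Lagrangian L = (1/2) (y')^2 + 3 y^2 gives
    ∂L/∂y = 6 y,   ∂L/∂y' = y'.
Euler-Lagrange: y'' − 6 y = 0.
With k = sqrt(6), the general solution is
    y(x) = A cosh(sqrt(6) x) + B sinh(sqrt(6) x).
Fixed left endpoint y(0) = 2 ⇒ A = 2.
The right endpoint x = 9 is free, so the natural (transversality) condition is ∂L/∂y' |_{x=9} = 0, i.e. y'(9) = 0.
Compute y'(x) = A k sinh(k x) + B k cosh(k x), so
    y'(9) = A k sinh(k·9) + B k cosh(k·9) = 0
    ⇒ B = −A tanh(k·9) = − 2 tanh(sqrt(6)·9).
Therefore the extremal is
    y(x) = 2 cosh(sqrt(6) x) − 2 tanh(sqrt(6)·9) sinh(sqrt(6) x).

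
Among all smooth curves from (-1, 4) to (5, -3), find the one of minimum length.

Arc-length functional: J[y] = ∫ sqrt(1 + (y')^2) dx.
Lagrangian L = sqrt(1 + (y')^2) has no explicit y dependence, so ∂L/∂y = 0 and the Euler-Lagrange equation gives
    d/dx( y' / sqrt(1 + (y')^2) ) = 0  ⇒  y' / sqrt(1 + (y')^2) = const.
Hence y' is constant, so y(x) is affine.
Fitting the endpoints (-1, 4) and (5, -3):
    slope m = ((-3) − 4) / (5 − (-1)) = -7/6,
    intercept c = 4 − m·(-1) = 17/6.
Extremal: y(x) = (-7/6) x + 17/6.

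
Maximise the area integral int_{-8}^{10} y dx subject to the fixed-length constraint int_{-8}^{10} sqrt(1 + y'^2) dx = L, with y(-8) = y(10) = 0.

Set up the augmented Lagrangian using a multiplier λ for the length constraint:
    F(y, y') = y − λ sqrt(1 + y'^2).
F has no explicit x dependence, so the Beltrami identity yields a first integral
    F − y' ∂F/∂y' = C.
Compute ∂F/∂y' = −λ y' / sqrt(1 + y'^2). Then
    y − λ sqrt(1 + y'^2) + λ y'^2 / sqrt(1 + y'^2) = C
    ⇒  y − λ / sqrt(1 + y'^2) = C.
Solving for y' and integrating gives
    (x − a)^2 + (y − b)^2 = λ^2,
a circular arc of radius λ. The constants a, b are determined by the endpoint conditions y(-8) = y(10) = 0, and λ is fixed implicitly by the length constraint
    ∫_{-8}^{10} sqrt(1 + y'^2) dx = L.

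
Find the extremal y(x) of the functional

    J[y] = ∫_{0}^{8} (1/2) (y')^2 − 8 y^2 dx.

The Lagrangian is L = (1/2) (y')^2 − 8 y^2.
Compute ∂L/∂y = -16y, ∂L/∂y' = y'.
The Euler-Lagrange equation d/dx(∂L/∂y') − ∂L/∂y = 0 reduces to
    y'' + 16 y = 0.
Its general solution is
    y(x) = A sin(4x) + B cos(4x),
with A, B fixed by the endpoint conditions.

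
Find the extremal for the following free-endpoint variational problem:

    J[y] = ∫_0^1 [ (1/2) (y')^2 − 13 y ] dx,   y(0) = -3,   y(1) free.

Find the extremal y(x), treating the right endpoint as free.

The Lagrangian L = (1/2) (y')^2 − 13 y gives
    ∂L/∂y = −13,   ∂L/∂y' = y'.
Euler-Lagrange: d/dx(y') − (−13) = 0, i.e. y'' + 13 = 0, so
    y(x) = −(13/2) x^2 + C1 x + C2.
Fixed left endpoint y(0) = -3 ⇒ C2 = -3.
The right endpoint x = 1 is free, so the natural (transversality) condition is ∂L/∂y' |_{x=1} = 0, i.e. y'(1) = 0.
Compute y'(x) = −13 x + C1, so y'(1) = −13 + C1 = 0 ⇒ C1 = 13.
Therefore the extremal is
    y(x) = −(13/2) x^2 + 13 x − 3.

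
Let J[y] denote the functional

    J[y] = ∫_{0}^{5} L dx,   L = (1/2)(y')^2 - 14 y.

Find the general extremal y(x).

The Lagrangian is L = (1/2)(y')^2 - 14 y.
∂L/∂y = -14.
∂L/∂y' = y'.
The Euler-Lagrange equation d/dx(∂L/∂y') − ∂L/∂y = 0 becomes:
    y'' + 14 = 0
General solution: y(x) = -7 x^2 + A x + B, where A and B are arbitrary constants fixed by the endpoint conditions.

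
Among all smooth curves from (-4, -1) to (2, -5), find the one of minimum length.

Arc-length functional: J[y] = ∫ sqrt(1 + (y')^2) dx.
Lagrangian L = sqrt(1 + (y')^2) has no explicit y dependence, so ∂L/∂y = 0 and the Euler-Lagrange equation gives
    d/dx( y' / sqrt(1 + (y')^2) ) = 0  ⇒  y' / sqrt(1 + (y')^2) = const.
Hence y' is constant, so y(x) is affine.
Fitting the endpoints (-4, -1) and (2, -5):
    slope m = ((-5) − (-1)) / (2 − (-4)) = -2/3,
    intercept c = (-1) − m·(-4) = -11/3.
Extremal: y(x) = (-2/3) x - 11/3.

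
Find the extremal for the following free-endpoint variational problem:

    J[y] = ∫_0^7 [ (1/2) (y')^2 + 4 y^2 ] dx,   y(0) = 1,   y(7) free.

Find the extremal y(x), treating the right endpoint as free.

The Lagrangian L = (1/2) (y')^2 + 4 y^2 gives
    ∂L/∂y = 8 y,   ∂L/∂y' = y'.
Euler-Lagrange: y'' − 8 y = 0.
With k = sqrt(8), the general solution is
    y(x) = A cosh(sqrt(8) x) + B sinh(sqrt(8) x).
Fixed left endpoint y(0) = 1 ⇒ A = 1.
The right endpoint x = 7 is free, so the natural (transversality) condition is ∂L/∂y' |_{x=7} = 0, i.e. y'(7) = 0.
Compute y'(x) = A k sinh(k x) + B k cosh(k x), so
    y'(7) = A k sinh(k·7) + B k cosh(k·7) = 0
    ⇒ B = −A tanh(k·7) = − tanh(sqrt(8)·7).
Therefore the extremal is
    y(x) = cosh(sqrt(8) x) − tanh(sqrt(8)·7) sinh(sqrt(8) x).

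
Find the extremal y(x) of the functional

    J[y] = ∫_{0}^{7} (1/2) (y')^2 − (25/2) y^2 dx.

The Lagrangian is L = (1/2) (y')^2 − (25/2) y^2.
Compute ∂L/∂y = -25y, ∂L/∂y' = y'.
The Euler-Lagrange equation d/dx(∂L/∂y') − ∂L/∂y = 0 reduces to
    y'' + 25 y = 0.
Its general solution is
    y(x) = A sin(5x) + B cos(5x),
with A, B fixed by the endpoint conditions.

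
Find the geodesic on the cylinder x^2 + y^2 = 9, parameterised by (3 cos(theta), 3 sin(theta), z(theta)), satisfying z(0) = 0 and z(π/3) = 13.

Parameterise the cylinder of radius R = 3 as
    r(θ) = (3 cos θ, 3 sin θ, z(θ)).
The arc-length element is
    ds = sqrt(9 + (dz/dθ)^2) dθ,
so the Lagrangian is L = sqrt(9 + z'^2).
L depends on z' only, not on z or θ, so ∂L/∂z = 0 and
    ∂L/∂z' = z' / sqrt(9 + z'^2).
The Euler-Lagrange equation gives
    d/dθ( z' / sqrt(9 + z'^2) ) = 0,
so z' is constant. Integrating once:
    z(θ) = a θ + b,
a helix on the cylinder (a straight line when the cylinder is unrolled). The constants a, b are determined by the endpoint conditions.
With endpoint conditions z(0) = 0 and z(π/3) = 13: from z(0) = b we get b = 0, and a·π/3 + 0 = 13 gives a = 39/π, so
    z(θ) = (39/π) θ.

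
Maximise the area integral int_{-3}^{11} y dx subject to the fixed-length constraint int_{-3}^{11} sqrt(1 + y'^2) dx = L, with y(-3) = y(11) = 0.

Set up the augmented Lagrangian using a multiplier λ for the length constraint:
    F(y, y') = y − λ sqrt(1 + y'^2).
F has no explicit x dependence, so the Beltrami identity yields a first integral
    F − y' ∂F/∂y' = C.
Compute ∂F/∂y' = −λ y' / sqrt(1 + y'^2). Then
    y − λ sqrt(1 + y'^2) + λ y'^2 / sqrt(1 + y'^2) = C
    ⇒  y − λ / sqrt(1 + y'^2) = C.
Solving for y' and integrating gives
    (x − a)^2 + (y − b)^2 = λ^2,
a circular arc of radius λ. The constants a, b are determined by the endpoint conditions y(-3) = y(11) = 0, and λ is fixed implicitly by the length constraint
    ∫_{-3}^{11} sqrt(1 + y'^2) dx = L.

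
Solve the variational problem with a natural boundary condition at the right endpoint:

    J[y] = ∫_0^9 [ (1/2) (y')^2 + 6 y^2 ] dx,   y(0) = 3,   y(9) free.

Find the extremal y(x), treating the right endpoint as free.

The Lagrangian L = (1/2) (y')^2 + 6 y^2 gives
    ∂L/∂y = 12 y,   ∂L/∂y' = y'.
Euler-Lagrange: y'' − 12 y = 0.
With k = sqrt(12), the general solution is
    y(x) = A cosh(sqrt(12) x) + B sinh(sqrt(12) x).
Fixed left endpoint y(0) = 3 ⇒ A = 3.
The right endpoint x = 9 is free, so the natural (transversality) condition is ∂L/∂y' |_{x=9} = 0, i.e. y'(9) = 0.
Compute y'(x) = A k sinh(k x) + B k cosh(k x), so
    y'(9) = A k sinh(k·9) + B k cosh(k·9) = 0
    ⇒ B = −A tanh(k·9) = − 3 tanh(sqrt(12)·9).
Therefore the extremal is
    y(x) = 3 cosh(sqrt(12) x) − 3 tanh(sqrt(12)·9) sinh(sqrt(12) x).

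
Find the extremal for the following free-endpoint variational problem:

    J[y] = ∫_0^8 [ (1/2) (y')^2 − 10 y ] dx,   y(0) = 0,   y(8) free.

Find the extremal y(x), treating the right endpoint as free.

The Lagrangian L = (1/2) (y')^2 − 10 y gives
    ∂L/∂y = −10,   ∂L/∂y' = y'.
Euler-Lagrange: d/dx(y') − (−10) = 0, i.e. y'' + 10 = 0, so
    y(x) = −(10/2) x^2 + C1 x + C2.
Fixed left endpoint y(0) = 0 ⇒ C2 = 0.
The right endpoint x = 8 is free, so the natural (transversality) condition is ∂L/∂y' |_{x=8} = 0, i.e. y'(8) = 0.
Compute y'(x) = −10 x + C1, so y'(8) = −80 + C1 = 0 ⇒ C1 = 80.
Therefore the extremal is
    y(x) = −5 x^2 + 80 x.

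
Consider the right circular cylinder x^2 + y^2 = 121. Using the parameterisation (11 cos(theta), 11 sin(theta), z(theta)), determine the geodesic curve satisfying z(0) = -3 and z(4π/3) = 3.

Parameterise the cylinder of radius R = 11 as
    r(θ) = (11 cos θ, 11 sin θ, z(θ)).
The arc-length element is
    ds = sqrt(121 + (dz/dθ)^2) dθ,
so the Lagrangian is L = sqrt(121 + z'^2).
L depends on z' only, not on z or θ, so ∂L/∂z = 0 and
    ∂L/∂z' = z' / sqrt(121 + z'^2).
The Euler-Lagrange equation gives
    d/dθ( z' / sqrt(121 + z'^2) ) = 0,
so z' is constant. Integrating once:
    z(θ) = a θ + b,
a helix on the cylinder (a straight line when the cylinder is unrolled). The constants a, b are determined by the endpoint conditions.
With endpoint conditions z(0) = -3 and z(4π/3) = 3: from z(0) = b we get b = -3, and a·4π/3 + -3 = 3 gives a = 9/(2π), so
    z(θ) = (9/(2π)) θ − 3.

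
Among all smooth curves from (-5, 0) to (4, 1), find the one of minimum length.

Arc-length functional: J[y] = ∫ sqrt(1 + (y')^2) dx.
Lagrangian L = sqrt(1 + (y')^2) has no explicit y dependence, so ∂L/∂y = 0 and the Euler-Lagrange equation gives
    d/dx( y' / sqrt(1 + (y')^2) ) = 0  ⇒  y' / sqrt(1 + (y')^2) = const.
Hence y' is constant, so y(x) is affine.
Fitting the endpoints (-5, 0) and (4, 1):
    slope m = (1 − 0) / (4 − (-5)) = 1/9,
    intercept c = 0 − m·(-5) = 5/9.
Extremal: y(x) = (1/9) x + 5/9.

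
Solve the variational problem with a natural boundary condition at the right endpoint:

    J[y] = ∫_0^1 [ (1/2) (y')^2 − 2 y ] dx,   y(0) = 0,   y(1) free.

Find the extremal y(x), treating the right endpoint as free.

The Lagrangian L = (1/2) (y')^2 − 2 y gives
    ∂L/∂y = −2,   ∂L/∂y' = y'.
Euler-Lagrange: d/dx(y') − (−2) = 0, i.e. y'' + 2 = 0, so
    y(x) = −(2/2) x^2 + C1 x + C2.
Fixed left endpoint y(0) = 0 ⇒ C2 = 0.
The right endpoint x = 1 is free, so the natural (transversality) condition is ∂L/∂y' |_{x=1} = 0, i.e. y'(1) = 0.
Compute y'(x) = −2 x + C1, so y'(1) = −2 + C1 = 0 ⇒ C1 = 2.
Therefore the extremal is
    y(x) = −x^2 + 2 x.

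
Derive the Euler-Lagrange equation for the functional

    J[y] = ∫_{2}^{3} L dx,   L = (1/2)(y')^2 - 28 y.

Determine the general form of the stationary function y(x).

The Lagrangian is L = (1/2)(y')^2 - 28 y.
∂L/∂y = -28.
∂L/∂y' = y'.
The Euler-Lagrange equation d/dx(∂L/∂y') − ∂L/∂y = 0 becomes:
    y'' + 28 = 0
General solution: y(x) = -14 x^2 + A x + B, where A and B are arbitrary constants fixed by the endpoint conditions.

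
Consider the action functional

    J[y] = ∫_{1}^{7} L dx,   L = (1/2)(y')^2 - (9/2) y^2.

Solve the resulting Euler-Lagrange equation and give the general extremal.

The Lagrangian is L = (1/2)(y')^2 - (9/2) y^2.
∂L/∂y = -9y.
∂L/∂y' = y'.
The Euler-Lagrange equation d/dx(∂L/∂y') − ∂L/∂y = 0 becomes:
    y'' + 9 y = 0
General solution: y(x) = A sin(3x) + B cos(3x), where A and B are arbitrary constants fixed by the endpoint conditions.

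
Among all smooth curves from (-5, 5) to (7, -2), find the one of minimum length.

Arc-length functional: J[y] = ∫ sqrt(1 + (y')^2) dx.
Lagrangian L = sqrt(1 + (y')^2) has no explicit y dependence, so ∂L/∂y = 0 and the Euler-Lagrange equation gives
    d/dx( y' / sqrt(1 + (y')^2) ) = 0  ⇒  y' / sqrt(1 + (y')^2) = const.
Hence y' is constant, so y(x) is affine.
Fitting the endpoints (-5, 5) and (7, -2):
    slope m = ((-2) − 5) / (7 − (-5)) = -7/12,
    intercept c = 5 − m·(-5) = 25/12.
Extremal: y(x) = (-7/12) x + 25/12.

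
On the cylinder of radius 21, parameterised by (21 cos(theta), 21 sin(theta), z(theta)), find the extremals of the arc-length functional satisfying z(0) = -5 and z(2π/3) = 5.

Parameterise the cylinder of radius R = 21 as
    r(θ) = (21 cos θ, 21 sin θ, z(θ)).
The arc-length element is
    ds = sqrt(441 + (dz/dθ)^2) dθ,
so the Lagrangian is L = sqrt(441 + z'^2).
L depends on z' only, not on z or θ, so ∂L/∂z = 0 and
    ∂L/∂z' = z' / sqrt(441 + z'^2).
The Euler-Lagrange equation gives
    d/dθ( z' / sqrt(441 + z'^2) ) = 0,
so z' is constant. Integrating once:
    z(θ) = a θ + b,
a helix on the cylinder (a straight line when the cylinder is unrolled). The constants a, b are determined by the endpoint conditions.
With endpoint conditions z(0) = -5 and z(2π/3) = 5: from z(0) = b we get b = -5, and a·2π/3 + -5 = 5 gives a = 15/π, so
    z(θ) = (15/π) θ − 5.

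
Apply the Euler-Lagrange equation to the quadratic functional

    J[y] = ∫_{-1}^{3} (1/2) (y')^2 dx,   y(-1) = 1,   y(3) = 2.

The Lagrangian is L = (1/2) (y')^2.
Compute ∂L/∂y = 0, ∂L/∂y' = y'.
The Euler-Lagrange equation d/dx(∂L/∂y') − ∂L/∂y = 0 reduces to
    y'' = 0.
Its general solution is
    y(x) = A x + B,
with A, B fixed by the endpoint conditions.
Applying the endpoint conditions y(-1) = 1 and y(3) = 2: solve A·-1 + B = 1 and A·3 + B = 2. Subtracting gives A(3 − -1) = 2 − 1, so A = 1/4, and B = 1 − A·-1 = 5/4. Therefore
    y(x) = (1/4) x + 5/4.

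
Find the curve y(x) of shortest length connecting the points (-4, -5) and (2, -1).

Arc-length functional: J[y] = ∫ sqrt(1 + (y')^2) dx.
Lagrangian L = sqrt(1 + (y')^2) has no explicit y dependence, so ∂L/∂y = 0 and the Euler-Lagrange equation gives
    d/dx( y' / sqrt(1 + (y')^2) ) = 0  ⇒  y' / sqrt(1 + (y')^2) = const.
Hence y' is constant, so y(x) is affine.
Fitting the endpoints (-4, -5) and (2, -1):
    slope m = ((-1) − (-5)) / (2 − (-4)) = 2/3,
    intercept c = (-5) − m·(-4) = -7/3.
Extremal: y(x) = (2/3) x - 7/3.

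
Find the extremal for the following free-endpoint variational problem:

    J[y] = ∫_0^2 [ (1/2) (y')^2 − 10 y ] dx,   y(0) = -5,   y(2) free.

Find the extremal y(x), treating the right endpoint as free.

The Lagrangian L = (1/2) (y')^2 − 10 y gives
    ∂L/∂y = −10,   ∂L/∂y' = y'.
Euler-Lagrange: d/dx(y') − (−10) = 0, i.e. y'' + 10 = 0, so
    y(x) = −(10/2) x^2 + C1 x + C2.
Fixed left endpoint y(0) = -5 ⇒ C2 = -5.
The right endpoint x = 2 is free, so the natural (transversality) condition is ∂L/∂y' |_{x=2} = 0, i.e. y'(2) = 0.
Compute y'(x) = −10 x + C1, so y'(2) = −20 + C1 = 0 ⇒ C1 = 20.
Therefore the extremal is
    y(x) = −5 x^2 + 20 x − 5.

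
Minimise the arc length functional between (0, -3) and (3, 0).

Arc-length functional: J[y] = ∫ sqrt(1 + (y')^2) dx.
Lagrangian L = sqrt(1 + (y')^2) has no explicit y dependence, so ∂L/∂y = 0 and the Euler-Lagrange equation gives
    d/dx( y' / sqrt(1 + (y')^2) ) = 0  ⇒  y' / sqrt(1 + (y')^2) = const.
Hence y' is constant, so y(x) is affine.
Fitting the endpoints (0, -3) and (3, 0):
    slope m = (0 − (-3)) / (3 − 0) = 1,
    intercept c = (-3) − m·0 = -3.
Extremal: y(x) = x - 3.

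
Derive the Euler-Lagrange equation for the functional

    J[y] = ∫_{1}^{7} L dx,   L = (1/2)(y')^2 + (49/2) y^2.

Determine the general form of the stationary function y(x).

The Lagrangian is L = (1/2)(y')^2 + (49/2) y^2.
∂L/∂y = 49y.
∂L/∂y' = y'.
The Euler-Lagrange equation d/dx(∂L/∂y') − ∂L/∂y = 0 becomes:
    y'' - 49 y = 0
General solution: y(x) = A e^(7x) + B e^(-7x), where A and B are arbitrary constants fixed by the endpoint conditions.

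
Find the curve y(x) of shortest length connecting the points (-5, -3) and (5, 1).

Arc-length functional: J[y] = ∫ sqrt(1 + (y')^2) dx.
Lagrangian L = sqrt(1 + (y')^2) has no explicit y dependence, so ∂L/∂y = 0 and the Euler-Lagrange equation gives
    d/dx( y' / sqrt(1 + (y')^2) ) = 0  ⇒  y' / sqrt(1 + (y')^2) = const.
Hence y' is constant, so y(x) is affine.
Fitting the endpoints (-5, -3) and (5, 1):
    slope m = (1 − (-3)) / (5 − (-5)) = 2/5,
    intercept c = (-3) − m·(-5) = -1.
Extremal: y(x) = (2/5) x - 1.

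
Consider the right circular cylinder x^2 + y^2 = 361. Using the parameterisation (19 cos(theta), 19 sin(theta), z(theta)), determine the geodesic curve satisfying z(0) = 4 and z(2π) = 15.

Parameterise the cylinder of radius R = 19 as
    r(θ) = (19 cos θ, 19 sin θ, z(θ)).
The arc-length element is
    ds = sqrt(361 + (dz/dθ)^2) dθ,
so the Lagrangian is L = sqrt(361 + z'^2).
L depends on z' only, not on z or θ, so ∂L/∂z = 0 and
    ∂L/∂z' = z' / sqrt(361 + z'^2).
The Euler-Lagrange equation gives
    d/dθ( z' / sqrt(361 + z'^2) ) = 0,
so z' is constant. Integrating once:
    z(θ) = a θ + b,
a helix on the cylinder (a straight line when the cylinder is unrolled). The constants a, b are determined by the endpoint conditions.
With endpoint conditions z(0) = 4 and z(2π) = 15: from z(0) = b we get b = 4, and a·2π + 4 = 15 gives a = 11/(2π), so
    z(θ) = (11/(2π)) θ + 4.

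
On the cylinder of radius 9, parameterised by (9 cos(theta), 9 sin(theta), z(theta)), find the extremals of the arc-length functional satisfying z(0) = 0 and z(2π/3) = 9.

Parameterise the cylinder of radius R = 9 as
    r(θ) = (9 cos θ, 9 sin θ, z(θ)).
The arc-length element is
    ds = sqrt(81 + (dz/dθ)^2) dθ,
so the Lagrangian is L = sqrt(81 + z'^2).
L depends on z' only, not on z or θ, so ∂L/∂z = 0 and
    ∂L/∂z' = z' / sqrt(81 + z'^2).
The Euler-Lagrange equation gives
    d/dθ( z' / sqrt(81 + z'^2) ) = 0,
so z' is constant. Integrating once:
    z(θ) = a θ + b,
a helix on the cylinder (a straight line when the cylinder is unrolled). The constants a, b are determined by the endpoint conditions.
With endpoint conditions z(0) = 0 and z(2π/3) = 9: from z(0) = b we get b = 0, and a·2π/3 + 0 = 9 gives a = 27/(2π), so
    z(θ) = (27/(2π)) θ.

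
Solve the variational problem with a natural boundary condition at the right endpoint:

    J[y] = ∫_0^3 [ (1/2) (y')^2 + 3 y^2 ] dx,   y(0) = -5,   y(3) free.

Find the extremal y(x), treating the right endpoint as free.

The Lagrangian L = (1/2) (y')^2 + 3 y^2 gives
    ∂L/∂y = 6 y,   ∂L/∂y' = y'.
Euler-Lagrange: y'' − 6 y = 0.
With k = sqrt(6), the general solution is
    y(x) = A cosh(sqrt(6) x) + B sinh(sqrt(6) x).
Fixed left endpoint y(0) = -5 ⇒ A = -5.
The right endpoint x = 3 is free, so the natural (transversality) condition is ∂L/∂y' |_{x=3} = 0, i.e. y'(3) = 0.
Compute y'(x) = A k sinh(k x) + B k cosh(k x), so
    y'(3) = A k sinh(k·3) + B k cosh(k·3) = 0
    ⇒ B = −A tanh(k·3) = 5 tanh(sqrt(6)·3).
Therefore the extremal is
    y(x) = −5 cosh(sqrt(6) x) + 5 tanh(sqrt(6)·3) sinh(sqrt(6) x).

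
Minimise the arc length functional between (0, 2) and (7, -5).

Arc-length functional: J[y] = ∫ sqrt(1 + (y')^2) dx.
Lagrangian L = sqrt(1 + (y')^2) has no explicit y dependence, so ∂L/∂y = 0 and the Euler-Lagrange equation gives
    d/dx( y' / sqrt(1 + (y')^2) ) = 0  ⇒  y' / sqrt(1 + (y')^2) = const.
Hence y' is constant, so y(x) is affine.
Fitting the endpoints (0, 2) and (7, -5):
    slope m = ((-5) − 2) / (7 − 0) = -1,
    intercept c = 2 − m·0 = 2.
Extremal: y(x) = -x + 2.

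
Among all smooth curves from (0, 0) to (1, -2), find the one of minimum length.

Arc-length functional: J[y] = ∫ sqrt(1 + (y')^2) dx.
Lagrangian L = sqrt(1 + (y')^2) has no explicit y dependence, so ∂L/∂y = 0 and the Euler-Lagrange equation gives
    d/dx( y' / sqrt(1 + (y')^2) ) = 0  ⇒  y' / sqrt(1 + (y')^2) = const.
Hence y' is constant, so y(x) is affine.
Fitting the endpoints (0, 0) and (1, -2):
    slope m = ((-2) − 0) / (1 − 0) = -2,
    intercept c = 0 − m·0 = 0.
Extremal: y(x) = -2 x.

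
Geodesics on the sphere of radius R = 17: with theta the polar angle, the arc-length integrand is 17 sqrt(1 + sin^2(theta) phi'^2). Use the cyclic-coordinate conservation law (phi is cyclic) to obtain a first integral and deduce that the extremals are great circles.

On the sphere of radius R = 17 with spherical coordinates (θ, φ), the induced metric is
    ds^2 = 289(dθ^2 + sin^2(θ) dφ^2).
Parameterise by θ; the arc-length functional is
    J[φ] = ∫ 17 sqrt(1 + sin^2(θ) (dφ/dθ)^2) dθ,
so L = 17 sqrt(1 + sin^2(θ) φ'^2). Compute
    ∂L/∂φ = 0  (L has no explicit φ dependence),
    ∂L/∂φ' = 17 sin^2(θ) φ' / sqrt(1 + sin^2(θ) φ'^2).
Since ∂L/∂φ = 0, the Euler-Lagrange equation
    d/dθ(∂L/∂φ') − ∂L/∂φ = 0
reduces to d/dθ(∂L/∂φ') = 0, i.e. the momentum conjugate to φ is conserved:
    17 sin^2(θ) φ' / sqrt(1 + sin^2(θ) φ'^2) = C.
The overall factor of 17 is constant, so dividing through gives Clairaut's relation sin^2(θ) φ' / sqrt(1 + sin^2(θ) φ'^2) = C' (with C' = C/17). Solving for φ' and integrating gives the great-circle family
    cot(θ) = A cos(φ − φ_0),
i.e. the intersection of the sphere with a plane through the origin. The two constants A and φ_0 (equivalently C and one phase) are fixed by the two endpoint conditions.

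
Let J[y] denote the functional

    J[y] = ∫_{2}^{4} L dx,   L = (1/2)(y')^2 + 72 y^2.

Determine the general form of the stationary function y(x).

The Lagrangian is L = (1/2)(y')^2 + 72 y^2.
∂L/∂y = 144y.
∂L/∂y' = y'.
The Euler-Lagrange equation d/dx(∂L/∂y') − ∂L/∂y = 0 becomes:
    y'' - 144 y = 0
General solution: y(x) = A e^(12x) + B e^(-12x), where A and B are arbitrary constants fixed by the endpoint conditions.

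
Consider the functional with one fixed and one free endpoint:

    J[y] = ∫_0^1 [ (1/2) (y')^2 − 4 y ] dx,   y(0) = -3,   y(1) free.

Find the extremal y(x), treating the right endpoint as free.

The Lagrangian L = (1/2) (y')^2 − 4 y gives
    ∂L/∂y = −4,   ∂L/∂y' = y'.
Euler-Lagrange: d/dx(y') − (−4) = 0, i.e. y'' + 4 = 0, so
    y(x) = −(4/2) x^2 + C1 x + C2.
Fixed left endpoint y(0) = -3 ⇒ C2 = -3.
The right endpoint x = 1 is free, so the natural (transversality) condition is ∂L/∂y' |_{x=1} = 0, i.e. y'(1) = 0.
Compute y'(x) = −4 x + C1, so y'(1) = −4 + C1 = 0 ⇒ C1 = 4.
Therefore the extremal is
    y(x) = −2 x^2 + 4 x − 3.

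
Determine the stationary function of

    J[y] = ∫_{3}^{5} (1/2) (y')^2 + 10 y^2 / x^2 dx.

The Lagrangian is L = (1/2) (y')^2 + 10 y^2 / x^2.
Compute ∂L/∂y = 20y/x^2, ∂L/∂y' = y'.
The Euler-Lagrange equation d/dx(∂L/∂y') − ∂L/∂y = 0 reduces to
    y'' − 20/x^2 · y = 0  (x > 0).
Its general solution is
    y(x) = A x^5 + B x^(-4),
with A, B fixed by the endpoint conditions.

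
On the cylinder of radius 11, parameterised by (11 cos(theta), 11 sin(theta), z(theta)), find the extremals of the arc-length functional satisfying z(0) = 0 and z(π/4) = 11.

Parameterise the cylinder of radius R = 11 as
    r(θ) = (11 cos θ, 11 sin θ, z(θ)).
The arc-length element is
    ds = sqrt(121 + (dz/dθ)^2) dθ,
so the Lagrangian is L = sqrt(121 + z'^2).
L depends on z' only, not on z or θ, so ∂L/∂z = 0 and
    ∂L/∂z' = z' / sqrt(121 + z'^2).
The Euler-Lagrange equation gives
    d/dθ( z' / sqrt(121 + z'^2) ) = 0,
so z' is constant. Integrating once:
    z(θ) = a θ + b,
a helix on the cylinder (a straight line when the cylinder is unrolled). The constants a, b are determined by the endpoint conditions.
With endpoint conditions z(0) = 0 and z(π/4) = 11: from z(0) = b we get b = 0, and a·π/4 + 0 = 11 gives a = 44/π, so
    z(θ) = (44/π) θ.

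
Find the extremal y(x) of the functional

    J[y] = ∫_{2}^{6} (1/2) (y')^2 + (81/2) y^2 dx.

The Lagrangian is L = (1/2) (y')^2 + (81/2) y^2.
Compute ∂L/∂y = 81y, ∂L/∂y' = y'.
The Euler-Lagrange equation d/dx(∂L/∂y') − ∂L/∂y = 0 reduces to
    y'' − 81 y = 0.
Its general solution is
    y(x) = A e^(9x) + B e^(−9x),
with A, B fixed by the endpoint conditions.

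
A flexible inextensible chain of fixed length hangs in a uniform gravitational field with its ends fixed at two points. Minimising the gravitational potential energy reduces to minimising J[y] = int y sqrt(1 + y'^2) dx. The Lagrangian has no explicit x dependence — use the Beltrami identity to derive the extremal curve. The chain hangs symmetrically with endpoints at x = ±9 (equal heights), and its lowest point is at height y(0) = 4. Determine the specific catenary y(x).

The Lagrangian L(y, y') = y sqrt(1 + y'^2) has no explicit x dependence, so the Beltrami identity applies:
    L − y' ∂L/∂y' = C.
Compute ∂L/∂y' = y · y' / sqrt(1 + y'^2). Then
    L − y' ∂L/∂y'
    = y sqrt(1 + y'^2) − y · y'^2 / sqrt(1 + y'^2)
    = y (1 + y'^2 − y'^2) / sqrt(1 + y'^2)
    = y / sqrt(1 + y'^2) = C.
Squaring gives y^2 = C^2 (1 + y'^2), i.e.
    y'^2 = y^2 / C^2 − 1.
Separating variables,
    dy / sqrt(y^2 − C^2) = dx / C,
and integrating gives arccosh(y / C) = (x − a)/C, so
    y(x) = C cosh((x − a)/C),
the catenary. The constants C and a are fixed by the two endpoint conditions (and, for the hanging-chain problem, the length constraint selects C).
Now fit the given data. The endpoints x = ±9 are symmetric at equal height, so the catenary is even about its minimum: a = 0 and y(x) = C cosh(x/C). The lowest point is y(0) = C cosh(0) = C, and we are told y(0) = 4, so C = 4. Therefore
    y(x) = 4 cosh(x/4),
and at the endpoints
    y(±9) = 4 cosh(9/4).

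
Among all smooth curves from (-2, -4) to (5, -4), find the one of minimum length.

Arc-length functional: J[y] = ∫ sqrt(1 + (y')^2) dx.
Lagrangian L = sqrt(1 + (y')^2) has no explicit y dependence, so ∂L/∂y = 0 and the Euler-Lagrange equation gives
    d/dx( y' / sqrt(1 + (y')^2) ) = 0  ⇒  y' / sqrt(1 + (y')^2) = const.
Hence y' is constant, so y(x) is affine.
Fitting the endpoints (-2, -4) and (5, -4):
    slope m = ((-4) − (-4)) / (5 − (-2)) = 0,
    intercept c = (-4) − m·(-2) = -4.
Extremal: y(x) = -4.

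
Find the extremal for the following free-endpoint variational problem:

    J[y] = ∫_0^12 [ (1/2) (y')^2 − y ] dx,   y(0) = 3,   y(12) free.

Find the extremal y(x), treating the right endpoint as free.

The Lagrangian L = (1/2) (y')^2 − y gives
    ∂L/∂y = −1,   ∂L/∂y' = y'.
Euler-Lagrange: d/dx(y') − (−1) = 0, i.e. y'' + 1 = 0, so
    y(x) = −(1/2) x^2 + C1 x + C2.
Fixed left endpoint y(0) = 3 ⇒ C2 = 3.
The right endpoint x = 12 is free, so the natural (transversality) condition is ∂L/∂y' |_{x=12} = 0, i.e. y'(12) = 0.
Compute y'(x) = −1 x + C1, so y'(12) = −12 + C1 = 0 ⇒ C1 = 12.
Therefore the extremal is
    y(x) = −x^2/2 + 12 x + 3.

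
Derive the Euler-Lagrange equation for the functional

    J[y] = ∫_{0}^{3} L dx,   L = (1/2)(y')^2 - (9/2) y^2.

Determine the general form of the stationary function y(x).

The Lagrangian is L = (1/2)(y')^2 - (9/2) y^2.
∂L/∂y = -9y.
∂L/∂y' = y'.
The Euler-Lagrange equation d/dx(∂L/∂y') − ∂L/∂y = 0 becomes:
    y'' + 9 y = 0
General solution: y(x) = A sin(3x) + B cos(3x), where A and B are arbitrary constants fixed by the endpoint conditions.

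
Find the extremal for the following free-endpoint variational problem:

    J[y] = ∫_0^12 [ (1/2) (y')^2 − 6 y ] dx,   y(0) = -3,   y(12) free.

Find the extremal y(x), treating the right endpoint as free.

The Lagrangian L = (1/2) (y')^2 − 6 y gives
    ∂L/∂y = −6,   ∂L/∂y' = y'.
Euler-Lagrange: d/dx(y') − (−6) = 0, i.e. y'' + 6 = 0, so
    y(x) = −(6/2) x^2 + C1 x + C2.
Fixed left endpoint y(0) = -3 ⇒ C2 = -3.
The right endpoint x = 12 is free, so the natural (transversality) condition is ∂L/∂y' |_{x=12} = 0, i.e. y'(12) = 0.
Compute y'(x) = −6 x + C1, so y'(12) = −72 + C1 = 0 ⇒ C1 = 72.
Therefore the extremal is
    y(x) = −3 x^2 + 72 x − 3.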